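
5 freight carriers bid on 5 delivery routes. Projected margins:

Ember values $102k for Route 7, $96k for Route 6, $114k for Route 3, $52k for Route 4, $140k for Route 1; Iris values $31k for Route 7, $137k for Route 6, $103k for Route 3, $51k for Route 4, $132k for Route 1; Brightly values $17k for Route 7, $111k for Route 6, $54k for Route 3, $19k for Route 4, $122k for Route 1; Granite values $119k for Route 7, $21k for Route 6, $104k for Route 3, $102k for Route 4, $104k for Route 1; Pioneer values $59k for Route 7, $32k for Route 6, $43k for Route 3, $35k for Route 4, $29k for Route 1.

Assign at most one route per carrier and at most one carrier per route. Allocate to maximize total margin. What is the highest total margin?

Maximum total: $534k

Treat this as an assignment problem: match each carrier to one route.
Optimal: Ember→Route 3 ($114k), Iris→Route 6 ($137k), Brightly→Route 1 ($122k), Granite→Route 4 ($102k), Pioneer→Route 7 ($59k) — total 114+137+122+102+59 = $534k.
Max-entry greedy (repeatedly take the single best remaining cell) gives $485k, worse by 49.
Every other assignment is strictly worse.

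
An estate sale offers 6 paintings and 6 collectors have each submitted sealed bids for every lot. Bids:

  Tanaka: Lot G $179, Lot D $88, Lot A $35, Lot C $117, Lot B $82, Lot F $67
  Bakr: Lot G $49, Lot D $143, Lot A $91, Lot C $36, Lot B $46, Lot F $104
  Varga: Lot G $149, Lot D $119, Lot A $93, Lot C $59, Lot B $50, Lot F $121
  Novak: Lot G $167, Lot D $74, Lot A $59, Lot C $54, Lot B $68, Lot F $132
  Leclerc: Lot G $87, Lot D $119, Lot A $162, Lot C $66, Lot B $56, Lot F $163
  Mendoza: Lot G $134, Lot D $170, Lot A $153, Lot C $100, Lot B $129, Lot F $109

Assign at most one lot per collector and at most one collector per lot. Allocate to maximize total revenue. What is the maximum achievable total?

Maximum total: $839

This is a one-to-one assignment (maximum-weight bipartite matching).
Optimal: Tanaka→Lot C ($117), Bakr→Lot D ($143), Varga→Lot F ($121), Novak→Lot G ($167), Leclerc→Lot A ($162), Mendoza→Lot B ($129) — total 117+143+121+167+162+129 = $839.
Row-greedy (each collector in turn takes its best remaining lot) gives $773, worse by 66.
Next-best assignment: Tanaka→Lot C, Bakr→Lot D, Varga→Lot G, Novak→Lot F, Leclerc→Lot A, Mendoza→Lot B = $832.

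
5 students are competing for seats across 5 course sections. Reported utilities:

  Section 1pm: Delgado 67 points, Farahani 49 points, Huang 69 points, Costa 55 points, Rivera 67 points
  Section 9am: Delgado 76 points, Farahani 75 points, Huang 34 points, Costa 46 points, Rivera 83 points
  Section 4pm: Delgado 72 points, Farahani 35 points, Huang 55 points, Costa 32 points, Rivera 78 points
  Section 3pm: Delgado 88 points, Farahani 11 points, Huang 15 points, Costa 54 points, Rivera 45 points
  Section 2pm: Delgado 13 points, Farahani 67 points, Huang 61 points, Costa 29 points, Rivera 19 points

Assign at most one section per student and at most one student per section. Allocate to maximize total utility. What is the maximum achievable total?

Maximum total: 357 points

Optimal: Delgado→Section 3pm (88 points), Farahani→Section 9am (75 points), Huang→Section 2pm (61 points), Costa→Section 1pm (55 points), Rivera→Section 4pm (78 points) — total 88+75+61+55+78 = 357 points.
Next-best assignment: Delgado→Section 3pm, Farahani→Section 2pm, Huang→Section 1pm, Costa→Section 9am, Rivera→Section 4pm = 348 points.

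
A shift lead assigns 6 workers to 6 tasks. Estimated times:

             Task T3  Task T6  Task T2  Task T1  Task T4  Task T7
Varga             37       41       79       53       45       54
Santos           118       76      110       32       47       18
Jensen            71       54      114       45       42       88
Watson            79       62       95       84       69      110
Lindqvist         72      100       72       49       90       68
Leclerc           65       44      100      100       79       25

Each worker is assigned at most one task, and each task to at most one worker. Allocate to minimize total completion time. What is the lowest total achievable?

Min total: 270 min

Optimal: Varga→Task T3 (37 min), Santos→Task T1 (32 min), Jensen→Task T4 (42 min), Watson→Task T6 (62 min), Lindqvist→Task T2 (72 min), Leclerc→Task T7 (25 min) — total 37+32+42+62+72+25 = 270 min.
Min-entry greedy (repeatedly take the single cheapest remaining cell) gives 285 min, worse by 15.
Checked against all permutations: 270 min is optimal.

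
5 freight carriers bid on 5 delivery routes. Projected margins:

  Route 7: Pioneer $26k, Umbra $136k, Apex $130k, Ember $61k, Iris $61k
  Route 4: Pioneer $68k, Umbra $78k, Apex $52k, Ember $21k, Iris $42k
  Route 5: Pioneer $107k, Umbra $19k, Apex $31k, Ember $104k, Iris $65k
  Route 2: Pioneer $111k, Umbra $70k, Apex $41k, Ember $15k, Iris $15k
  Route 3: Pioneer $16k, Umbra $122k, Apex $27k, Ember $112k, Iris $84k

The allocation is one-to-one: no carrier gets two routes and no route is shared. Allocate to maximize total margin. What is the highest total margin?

Maximum total: $509k

Optimal: Pioneer→Route 2 ($111k), Umbra→Route 3 ($122k), Apex→Route 7 ($130k), Ember→Route 5 ($104k), Iris→Route 4 ($42k) — total 111+122+130+104+42 = $509k.
Max-entry greedy (repeatedly take the single best remaining cell) gives $476k, worse by 33.
Next-best assignment: Pioneer→Route 2, Umbra→Route 4, Apex→Route 7, Ember→Route 5, Iris→Route 3 = $507k.
Swapping Umbra↔Iris (Umbra→Route 4 $78k, Iris→Route 3 $84k) loses 2.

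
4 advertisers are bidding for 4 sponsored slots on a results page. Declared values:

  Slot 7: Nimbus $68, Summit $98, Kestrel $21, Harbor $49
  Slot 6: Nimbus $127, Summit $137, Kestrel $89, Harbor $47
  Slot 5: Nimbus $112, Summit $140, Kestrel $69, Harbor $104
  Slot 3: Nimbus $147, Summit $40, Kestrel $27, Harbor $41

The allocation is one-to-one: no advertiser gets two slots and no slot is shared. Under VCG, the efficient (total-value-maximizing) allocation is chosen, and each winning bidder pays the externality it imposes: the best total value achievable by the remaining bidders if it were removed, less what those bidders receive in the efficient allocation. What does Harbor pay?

Harbor pays $42.

Efficient allocation: Nimbus→Slot 3 ($147), Summit→Slot 7 ($98), Kestrel→Slot 6 ($89), Harbor→Slot 5 ($104); total welfare W = $438.
Harbor receives Slot 5 at value $104, so the others get W − 104 = $334.
Without Harbor: best allocation of the remaining 3 bidders over all 4 slots is Nimbus→Slot 3 ($147), Summit→Slot 5 ($140), Kestrel→Slot 6 ($89), total $376.
VCG payment = (others' best without Harbor) − (others' welfare with Harbor) = 376 − 334 = $42.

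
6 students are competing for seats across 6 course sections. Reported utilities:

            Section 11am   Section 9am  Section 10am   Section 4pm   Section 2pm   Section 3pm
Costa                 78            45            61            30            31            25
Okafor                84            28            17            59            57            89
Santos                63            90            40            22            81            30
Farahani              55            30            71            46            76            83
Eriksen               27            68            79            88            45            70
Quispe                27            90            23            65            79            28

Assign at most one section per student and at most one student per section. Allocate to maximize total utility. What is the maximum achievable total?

Maximum total: 497 points

Optimal: Costa→Section 11am (78 points), Okafor→Section 3pm (89 points), Santos→Section 2pm (81 points), Farahani→Section 10am (71 points), Eriksen→Section 4pm (88 points), Quispe→Section 9am (90 points) — total 78+89+81+71+88+90 = 497 points.
Row-greedy (each student in turn takes its best remaining section) gives 444 points, worse by 53.
Next-best assignment: Costa→Section 11am, Okafor→Section 3pm, Santos→Section 9am, Farahani→Section 10am, Eriksen→Section 4pm, Quispe→Section 2pm = 495 points.
Checked against all permutations: 497 points is optimal.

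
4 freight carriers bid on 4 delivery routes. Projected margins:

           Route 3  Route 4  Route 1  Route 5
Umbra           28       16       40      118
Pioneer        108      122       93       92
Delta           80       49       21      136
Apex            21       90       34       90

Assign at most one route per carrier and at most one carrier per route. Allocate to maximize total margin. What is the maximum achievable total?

Maximum total: $381k

This is the linear assignment problem.
Optimal: Umbra→Route 5 ($118k), Pioneer→Route 1 ($93k), Delta→Route 3 ($80k), Apex→Route 4 ($90k) — total 118+93+80+90 = $381k.
Max-entry greedy (repeatedly take the single best remaining cell) gives $319k, worse by 62.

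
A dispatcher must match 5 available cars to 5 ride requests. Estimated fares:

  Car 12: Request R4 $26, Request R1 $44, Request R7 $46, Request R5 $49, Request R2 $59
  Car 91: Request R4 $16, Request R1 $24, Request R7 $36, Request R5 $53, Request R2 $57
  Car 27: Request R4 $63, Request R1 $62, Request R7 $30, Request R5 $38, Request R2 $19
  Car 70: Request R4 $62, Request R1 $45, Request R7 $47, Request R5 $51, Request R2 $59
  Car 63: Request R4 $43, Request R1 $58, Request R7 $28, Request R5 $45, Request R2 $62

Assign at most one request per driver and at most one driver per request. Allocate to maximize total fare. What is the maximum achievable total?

Optimal: Car 12→Request R7 ($46), Car 91→Request R5 ($53), Car 27→Request R1 ($62), Car 70→Request R4 ($62), Car 63→Request R2 ($62) — total 46+53+62+62+62 = $285.
Max-entry greedy (repeatedly take the single best remaining cell) gives $269, worse by 16.
Next-best assignment: Car 12→Request R2, Car 91→Request R5, Car 27→Request R4, Car 70→Request R7, Car 63→Request R1 = $280.

Maximum total: $285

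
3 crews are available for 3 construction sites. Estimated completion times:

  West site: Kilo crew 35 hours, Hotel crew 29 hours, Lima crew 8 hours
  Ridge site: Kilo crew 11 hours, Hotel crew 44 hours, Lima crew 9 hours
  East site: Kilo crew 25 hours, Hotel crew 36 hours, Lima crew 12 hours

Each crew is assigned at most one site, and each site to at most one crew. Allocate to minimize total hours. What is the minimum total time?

Min total: 52 hours

Optimal: Kilo crew→Ridge site (11 hours), Hotel crew→West site (29 hours), Lima crew→East site (12 hours) — total 11+29+12 = 52 hours.
Column-greedy (each site in turn goes to its cheapest remaining crew) gives 55 hours, worse by 3.
Next-best assignment: Kilo crew→Ridge site, Hotel crew→East site, Lima crew→West site = 55 hours.
Swapping Hotel crew↔Kilo crew (Hotel crew→Ridge site 44 hours, Kilo crew→West site 35 hours) adds 39.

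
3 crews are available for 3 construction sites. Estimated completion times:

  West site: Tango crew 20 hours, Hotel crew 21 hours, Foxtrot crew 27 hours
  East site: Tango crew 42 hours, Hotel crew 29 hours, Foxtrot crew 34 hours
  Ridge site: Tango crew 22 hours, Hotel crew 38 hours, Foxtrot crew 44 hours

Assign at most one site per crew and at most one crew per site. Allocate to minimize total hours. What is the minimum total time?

Optimal: Tango crew→Ridge site (22 hours), Hotel crew→West site (21 hours), Foxtrot crew→East site (34 hours) — total 22+21+34 = 77 hours.
Min-entry greedy (repeatedly take the single cheapest remaining cell) gives 93 hours, worse by 16.
Swapping Foxtrot crew↔Tango crew (Foxtrot crew→Ridge site 44 hours, Tango crew→East site 42 hours) adds 30.

Min total: 77 hours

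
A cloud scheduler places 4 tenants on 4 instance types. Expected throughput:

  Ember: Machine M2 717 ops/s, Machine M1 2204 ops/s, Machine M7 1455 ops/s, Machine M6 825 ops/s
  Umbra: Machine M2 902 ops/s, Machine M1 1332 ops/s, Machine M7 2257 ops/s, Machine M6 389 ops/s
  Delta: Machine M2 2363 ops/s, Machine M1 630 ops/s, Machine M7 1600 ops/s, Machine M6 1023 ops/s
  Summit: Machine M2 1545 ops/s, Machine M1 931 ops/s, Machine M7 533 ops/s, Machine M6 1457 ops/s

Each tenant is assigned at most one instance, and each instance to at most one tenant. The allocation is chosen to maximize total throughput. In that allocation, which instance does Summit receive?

Treat this as an assignment problem: match each tenant to one instance.
Optimal: Ember→Machine M1 (2204 ops/s), Umbra→Machine M7 (2257 ops/s), Delta→Machine M2 (2363 ops/s), Summit→Machine M6 (1457 ops/s) — total 2204+2257+2363+1457 = 8281 ops/s.
Next-best assignment: Ember→Machine M1, Umbra→Machine M7, Delta→Machine M6, Summit→Machine M2 = 7029 ops/s.
Checked against all permutations: 8281 ops/s is optimal.
Summit's own top instance is Machine M2 (1545 ops/s), but forcing Summit→Machine M2 and reassigning the rest optimally gives only 7029 ops/s — worse by 1252.

Summit receives Machine M6.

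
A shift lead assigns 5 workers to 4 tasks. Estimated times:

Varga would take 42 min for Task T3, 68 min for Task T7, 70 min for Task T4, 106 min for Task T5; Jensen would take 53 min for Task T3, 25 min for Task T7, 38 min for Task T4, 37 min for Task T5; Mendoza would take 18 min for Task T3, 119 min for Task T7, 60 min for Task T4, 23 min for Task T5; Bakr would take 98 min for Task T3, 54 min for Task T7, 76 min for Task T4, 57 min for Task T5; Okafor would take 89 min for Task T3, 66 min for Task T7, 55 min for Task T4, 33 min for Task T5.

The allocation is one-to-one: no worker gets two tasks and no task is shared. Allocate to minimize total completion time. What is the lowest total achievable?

Optimal: Mendoza→Task T3 (18 min), Bakr→Task T7 (54 min), Jensen→Task T4 (38 min), Okafor→Task T5 (33 min) — total 18+54+38+33 = 143 min.
Next-best assignment: Varga→Task T3, Jensen→Task T7, Okafor→Task T4, Mendoza→Task T5 = 145 min.
Swapping Jensen↔Bakr (Jensen→Task T7 25 min, Bakr→Task T4 76 min) adds 9.
Every other assignment is strictly worse.

Minimum total: 143 min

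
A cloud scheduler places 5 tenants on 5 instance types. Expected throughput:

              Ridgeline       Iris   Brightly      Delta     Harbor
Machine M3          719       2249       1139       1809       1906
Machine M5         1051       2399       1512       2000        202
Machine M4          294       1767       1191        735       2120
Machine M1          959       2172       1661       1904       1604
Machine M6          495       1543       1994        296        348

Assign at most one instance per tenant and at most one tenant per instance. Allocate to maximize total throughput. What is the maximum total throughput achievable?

Maximum total: 9322 ops/s

Treat this as an assignment problem: match each tenant to one instance.
Optimal: Ridgeline→Machine M1 (959 ops/s), Iris→Machine M3 (2249 ops/s), Brightly→Machine M6 (1994 ops/s), Delta→Machine M5 (2000 ops/s), Harbor→Machine M4 (2120 ops/s) — total 959+2249+1994+2000+2120 = 9322 ops/s.
Row-greedy (each tenant in turn takes its best remaining instance) gives 9318 ops/s, worse by 4.
Next-best assignment: Ridgeline→Machine M5, Iris→Machine M3, Brightly→Machine M6, Delta→Machine M1, Harbor→Machine M4 = 9318 ops/s.
Swapping Delta↔Brightly (Delta→Machine M6 296 ops/s, Brightly→Machine M5 1512 ops/s) loses 2186.
Every other assignment is strictly worse.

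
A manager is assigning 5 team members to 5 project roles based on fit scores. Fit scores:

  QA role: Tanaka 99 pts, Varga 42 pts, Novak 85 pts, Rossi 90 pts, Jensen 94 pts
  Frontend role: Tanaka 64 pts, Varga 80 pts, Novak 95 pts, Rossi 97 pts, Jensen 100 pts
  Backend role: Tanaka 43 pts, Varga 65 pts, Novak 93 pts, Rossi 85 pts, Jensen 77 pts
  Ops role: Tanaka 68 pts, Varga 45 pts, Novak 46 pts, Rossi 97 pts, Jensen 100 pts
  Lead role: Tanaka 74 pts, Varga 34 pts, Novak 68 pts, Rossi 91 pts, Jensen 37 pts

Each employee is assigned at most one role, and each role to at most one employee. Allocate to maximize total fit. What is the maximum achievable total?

Maximum total: 463 pts

Treat this as an assignment problem: match each employee to one role.
Optimal: Tanaka→QA role (99 pts), Varga→Frontend role (80 pts), Novak→Backend role (93 pts), Rossi→Lead role (91 pts), Jensen→Ops role (100 pts) — total 99+80+93+91+100 = 463 pts.
Swapping Varga↔Tanaka (Varga→QA role 42 pts, Tanaka→Frontend role 64 pts) loses 73.
Every other assignment is strictly worse.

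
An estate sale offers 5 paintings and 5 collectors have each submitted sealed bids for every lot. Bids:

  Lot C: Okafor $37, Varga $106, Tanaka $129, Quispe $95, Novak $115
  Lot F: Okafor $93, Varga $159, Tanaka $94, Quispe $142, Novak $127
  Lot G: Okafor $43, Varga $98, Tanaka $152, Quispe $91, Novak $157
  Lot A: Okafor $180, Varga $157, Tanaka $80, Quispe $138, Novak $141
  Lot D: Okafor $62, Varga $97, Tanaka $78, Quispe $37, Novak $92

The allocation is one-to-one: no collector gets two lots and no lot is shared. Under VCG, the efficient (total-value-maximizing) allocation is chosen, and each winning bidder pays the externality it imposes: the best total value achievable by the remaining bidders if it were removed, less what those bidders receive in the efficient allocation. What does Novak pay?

Novak pays $38.

Efficient allocation: Okafor→Lot A ($180), Varga→Lot D ($97), Tanaka→Lot C ($129), Quispe→Lot F ($142), Novak→Lot G ($157); total welfare W = $705.
Novak receives Lot G at value $157, so the others get W − 157 = $548.
Without Novak: best allocation of the remaining 4 bidders over all 5 lots is Okafor→Lot A ($180), Varga→Lot F ($159), Tanaka→Lot G ($152), Quispe→Lot C ($95), total $586.
VCG payment = (others' best without Novak) − (others' welfare with Novak) = 586 − 548 = $38.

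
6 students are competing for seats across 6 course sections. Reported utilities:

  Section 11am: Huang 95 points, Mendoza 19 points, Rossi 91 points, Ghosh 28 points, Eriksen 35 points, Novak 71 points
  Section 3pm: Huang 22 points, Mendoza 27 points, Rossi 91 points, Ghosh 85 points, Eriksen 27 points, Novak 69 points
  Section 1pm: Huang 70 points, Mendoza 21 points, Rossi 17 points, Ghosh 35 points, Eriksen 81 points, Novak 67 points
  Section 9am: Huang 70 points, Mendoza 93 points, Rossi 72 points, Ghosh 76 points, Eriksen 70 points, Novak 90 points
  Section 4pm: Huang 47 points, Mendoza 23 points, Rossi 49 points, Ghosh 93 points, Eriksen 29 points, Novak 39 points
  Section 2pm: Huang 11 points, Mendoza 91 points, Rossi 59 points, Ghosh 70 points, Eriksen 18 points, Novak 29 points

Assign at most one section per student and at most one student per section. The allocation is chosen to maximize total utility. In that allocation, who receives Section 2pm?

This is the linear assignment problem.
Optimal: Huang→Section 11am (95 points), Mendoza→Section 2pm (91 points), Rossi→Section 3pm (91 points), Ghosh→Section 4pm (93 points), Eriksen→Section 1pm (81 points), Novak→Section 9am (90 points) — total 95+91+91+93+81+90 = 541 points.
Next-best assignment: Huang→Section 11am, Mendoza→Section 2pm, Rossi→Section 3pm, Ghosh→Section 4pm, Eriksen→Section 9am, Novak→Section 1pm = 507 points.
Swapping Huang↔Ghosh (Huang→Section 4pm 47 points, Ghosh→Section 11am 28 points) loses 113.
Mendoza's own top section is Section 9am (93 points), but forcing Mendoza→Section 9am and reassigning the rest optimally gives only 490 points — worse by 51.

Mendoza receives Section 2pm.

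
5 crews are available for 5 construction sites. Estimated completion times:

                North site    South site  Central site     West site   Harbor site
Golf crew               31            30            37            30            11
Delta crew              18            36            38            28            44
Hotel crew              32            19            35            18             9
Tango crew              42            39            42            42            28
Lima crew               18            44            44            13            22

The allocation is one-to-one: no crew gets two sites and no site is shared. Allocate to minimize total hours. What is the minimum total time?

Min total: 103 hours

Optimal: Golf crew→Harbor site (11 hours), Delta crew→North site (18 hours), Hotel crew→South site (19 hours), Tango crew→Central site (42 hours), Lima crew→West site (13 hours) — total 11+18+19+42+13 = 103 hours.
Row-greedy (each crew in turn takes its cheapest remaining site) gives 130 hours, worse by 27.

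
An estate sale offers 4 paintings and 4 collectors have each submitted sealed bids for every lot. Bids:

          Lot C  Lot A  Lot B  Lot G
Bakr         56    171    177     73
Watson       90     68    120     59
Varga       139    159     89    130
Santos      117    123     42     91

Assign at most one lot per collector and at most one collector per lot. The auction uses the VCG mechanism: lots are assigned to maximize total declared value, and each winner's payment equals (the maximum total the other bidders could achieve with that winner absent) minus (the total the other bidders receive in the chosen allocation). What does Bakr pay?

Bakr pays $29.

Efficient allocation: Bakr→Lot A ($171), Watson→Lot B ($120), Varga→Lot G ($130), Santos→Lot C ($117); total welfare W = $538.
Bakr receives Lot A at value $171, so the others get W − 171 = $367.
Without Bakr: best allocation of the remaining 3 bidders over all 4 lots is Watson→Lot B ($120), Varga→Lot A ($159), Santos→Lot C ($117), total $396.
VCG payment = (others' best without Bakr) − (others' welfare with Bakr) = 396 − 367 = $29.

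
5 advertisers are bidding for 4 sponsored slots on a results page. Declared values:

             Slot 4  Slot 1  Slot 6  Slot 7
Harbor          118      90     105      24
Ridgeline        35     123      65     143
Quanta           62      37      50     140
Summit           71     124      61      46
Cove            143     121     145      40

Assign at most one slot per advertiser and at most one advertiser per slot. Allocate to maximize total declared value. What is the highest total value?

Optimal: Harbor→Slot 4 ($118), Summit→Slot 1 ($124), Cove→Slot 6 ($145), Ridgeline→Slot 7 ($143) — total 118+124+145+143 = $530.
Column-greedy (each slot in turn goes to its best remaining advertiser) gives $515, worse by 15.
Next-best assignment: Harbor→Slot 4, Summit→Slot 1, Cove→Slot 6, Quanta→Slot 7 = $527.
Every other assignment is strictly worse.

Max total: $530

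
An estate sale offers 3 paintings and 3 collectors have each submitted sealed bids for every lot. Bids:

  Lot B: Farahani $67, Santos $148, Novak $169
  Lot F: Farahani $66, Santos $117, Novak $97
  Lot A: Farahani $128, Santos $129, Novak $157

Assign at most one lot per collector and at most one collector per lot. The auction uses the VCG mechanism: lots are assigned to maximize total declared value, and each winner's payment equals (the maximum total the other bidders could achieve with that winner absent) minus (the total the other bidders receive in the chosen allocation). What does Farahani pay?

Farahani pays $19.

Efficient allocation: Farahani→Lot A ($128), Santos→Lot F ($117), Novak→Lot B ($169); total welfare W = $414.
Farahani receives Lot A at value $128, so the others get W − 128 = $286.
Without Farahani: best allocation of the remaining 2 bidders over all 3 lots is Santos→Lot B ($148), Novak→Lot A ($157), total $305.
VCG payment = (others' best without Farahani) − (others' welfare with Farahani) = 305 − 286 = $19.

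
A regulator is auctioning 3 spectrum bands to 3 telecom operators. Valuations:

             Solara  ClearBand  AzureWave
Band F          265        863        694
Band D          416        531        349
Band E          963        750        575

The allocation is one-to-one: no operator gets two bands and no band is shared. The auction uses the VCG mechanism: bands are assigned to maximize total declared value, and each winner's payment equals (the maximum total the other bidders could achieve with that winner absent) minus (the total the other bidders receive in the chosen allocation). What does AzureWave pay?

Efficient allocation: Solara→Band E ($963M), ClearBand→Band D ($531M), AzureWave→Band F ($694M); total welfare W = $2188M.
AzureWave receives Band F at value $694M, so the others get W − 694 = $1494M.
Without AzureWave: best allocation of the remaining 2 bidders over all 3 bands is Solara→Band E ($963M), ClearBand→Band F ($863M), total $1826M.
VCG payment = (others' best without AzureWave) − (others' welfare with AzureWave) = 1826 − 1494 = $332M.

AzureWave pays $332M.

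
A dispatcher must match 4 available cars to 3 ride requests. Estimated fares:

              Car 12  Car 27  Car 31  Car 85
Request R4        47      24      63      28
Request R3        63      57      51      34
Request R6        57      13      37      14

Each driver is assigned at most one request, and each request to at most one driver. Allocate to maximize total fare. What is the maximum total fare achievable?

Maximum total: $177

Treat this as an assignment problem: match each driver to one request.
Optimal: Car 31→Request R4 ($63), Car 27→Request R3 ($57), Car 12→Request R6 ($57) — total 63+57+57 = $177.
Max-entry greedy (repeatedly take the single best remaining cell) gives $140, worse by 37.
Next-best assignment: Car 31→Request R4, Car 85→Request R3, Car 12→Request R6 = $154.
Every other assignment is strictly worse.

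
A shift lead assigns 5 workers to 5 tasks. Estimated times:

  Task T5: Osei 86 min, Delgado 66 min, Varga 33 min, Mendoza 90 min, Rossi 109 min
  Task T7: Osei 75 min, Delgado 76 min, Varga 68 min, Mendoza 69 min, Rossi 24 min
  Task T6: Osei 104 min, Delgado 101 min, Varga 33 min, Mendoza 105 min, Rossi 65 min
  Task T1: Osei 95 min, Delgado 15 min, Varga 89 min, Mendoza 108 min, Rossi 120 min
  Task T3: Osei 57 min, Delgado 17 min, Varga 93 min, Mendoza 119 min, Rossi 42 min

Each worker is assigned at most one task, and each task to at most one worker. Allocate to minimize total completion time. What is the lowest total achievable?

Min total: 219 min

Optimal: Osei→Task T3 (57 min), Delgado→Task T1 (15 min), Varga→Task T6 (33 min), Mendoza→Task T5 (90 min), Rossi→Task T7 (24 min) — total 57+15+33+90+24 = 219 min.
Row-greedy (each worker in turn takes its cheapest remaining task) gives 239 min, worse by 20.
Next-best assignment: Osei→Task T3, Delgado→Task T1, Varga→Task T5, Mendoza→Task T6, Rossi→Task T7 = 234 min.
Swapping Rossi↔Osei (Rossi→Task T3 42 min, Osei→Task T7 75 min) adds 36.
No other one-to-one assignment undercuts 219 min.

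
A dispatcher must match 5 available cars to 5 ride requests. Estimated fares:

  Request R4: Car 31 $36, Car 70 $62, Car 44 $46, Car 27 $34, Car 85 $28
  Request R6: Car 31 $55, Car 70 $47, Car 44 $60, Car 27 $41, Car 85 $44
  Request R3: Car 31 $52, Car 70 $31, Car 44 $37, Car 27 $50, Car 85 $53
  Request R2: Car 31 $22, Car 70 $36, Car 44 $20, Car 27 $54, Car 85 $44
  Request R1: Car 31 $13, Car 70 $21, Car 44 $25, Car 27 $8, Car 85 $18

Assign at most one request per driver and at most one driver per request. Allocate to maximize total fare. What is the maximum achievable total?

Max total: $249

Treat this as an assignment problem: match each driver to one request.
Optimal: Car 31→Request R6 ($55), Car 70→Request R4 ($62), Car 44→Request R1 ($25), Car 27→Request R2 ($54), Car 85→Request R3 ($53) — total 55+62+25+54+53 = $249.
Swapping Car 31↔Car 70 (Car 31→Request R4 $36, Car 70→Request R6 $47) loses 34.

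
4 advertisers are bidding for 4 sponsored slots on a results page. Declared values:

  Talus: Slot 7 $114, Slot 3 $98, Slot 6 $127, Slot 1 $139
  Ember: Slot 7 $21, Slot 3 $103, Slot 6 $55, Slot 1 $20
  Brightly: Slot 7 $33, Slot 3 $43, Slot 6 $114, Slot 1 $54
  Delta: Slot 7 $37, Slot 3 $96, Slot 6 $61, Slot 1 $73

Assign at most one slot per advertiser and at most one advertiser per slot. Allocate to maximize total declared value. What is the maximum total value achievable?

Optimal: Talus→Slot 7 ($114), Ember→Slot 3 ($103), Brightly→Slot 6 ($114), Delta→Slot 1 ($73) — total 114+103+114+73 = $404.
Row-greedy (each advertiser in turn takes its best remaining slot) gives $393, worse by 11.

Max total: $404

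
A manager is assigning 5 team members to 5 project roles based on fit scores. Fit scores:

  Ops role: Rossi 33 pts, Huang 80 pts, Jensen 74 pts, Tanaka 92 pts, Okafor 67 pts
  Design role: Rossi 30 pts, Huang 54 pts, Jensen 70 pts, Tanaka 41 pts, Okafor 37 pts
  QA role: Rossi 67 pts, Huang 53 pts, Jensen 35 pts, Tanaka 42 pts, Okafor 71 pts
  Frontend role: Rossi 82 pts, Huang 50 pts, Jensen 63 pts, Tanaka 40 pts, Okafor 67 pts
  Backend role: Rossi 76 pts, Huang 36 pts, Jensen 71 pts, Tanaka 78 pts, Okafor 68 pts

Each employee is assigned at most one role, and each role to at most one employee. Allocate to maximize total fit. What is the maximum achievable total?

This is a one-to-one assignment (maximum-weight bipartite matching).
Optimal: Rossi→Frontend role (82 pts), Huang→Ops role (80 pts), Jensen→Design role (70 pts), Tanaka→Backend role (78 pts), Okafor→QA role (71 pts) — total 82+80+70+78+71 = 381 pts.
Row-greedy (each employee in turn takes its best remaining role) gives 312 pts, worse by 69.
Every other assignment is strictly worse.

Max total: 381 pts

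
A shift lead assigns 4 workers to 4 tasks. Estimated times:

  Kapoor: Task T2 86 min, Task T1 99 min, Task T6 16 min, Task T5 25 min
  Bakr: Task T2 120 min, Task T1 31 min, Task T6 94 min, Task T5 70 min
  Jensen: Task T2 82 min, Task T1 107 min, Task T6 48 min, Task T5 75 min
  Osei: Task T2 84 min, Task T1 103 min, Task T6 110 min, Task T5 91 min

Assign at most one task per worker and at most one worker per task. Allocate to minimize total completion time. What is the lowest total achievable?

Minimum total: 188 min

Optimal: Kapoor→Task T5 (25 min), Bakr→Task T1 (31 min), Jensen→Task T6 (48 min), Osei→Task T2 (84 min) — total 25+31+48+84 = 188 min.
Row-greedy (each worker in turn takes its cheapest remaining task) gives 206 min, worse by 18.
Next-best assignment: Kapoor→Task T6, Bakr→Task T1, Jensen→Task T5, Osei→Task T2 = 206 min.
Swapping Bakr↔Osei (Bakr→Task T2 120 min, Osei→Task T1 103 min) adds 108.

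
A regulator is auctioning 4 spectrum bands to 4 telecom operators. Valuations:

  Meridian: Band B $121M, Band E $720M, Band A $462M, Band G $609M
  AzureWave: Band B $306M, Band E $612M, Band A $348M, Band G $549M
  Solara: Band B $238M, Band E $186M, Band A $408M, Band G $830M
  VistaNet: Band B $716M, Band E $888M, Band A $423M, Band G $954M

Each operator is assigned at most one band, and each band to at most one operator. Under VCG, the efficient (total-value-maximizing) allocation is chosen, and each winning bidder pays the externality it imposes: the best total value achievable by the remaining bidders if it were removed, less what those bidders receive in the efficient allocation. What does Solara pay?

Solara pays $238M.

Efficient allocation: Meridian→Band A ($462M), AzureWave→Band E ($612M), Solara→Band G ($830M), VistaNet→Band B ($716M); total welfare W = $2620M.
Solara receives Band G at value $830M, so the others get W − 830 = $1790M.
Without Solara: best allocation of the remaining 3 bidders over all 4 bands is Meridian→Band A ($462M), AzureWave→Band E ($612M), VistaNet→Band G ($954M), total $2028M.
VCG payment = (others' best without Solara) − (others' welfare with Solara) = 2028 − 1790 = $238M.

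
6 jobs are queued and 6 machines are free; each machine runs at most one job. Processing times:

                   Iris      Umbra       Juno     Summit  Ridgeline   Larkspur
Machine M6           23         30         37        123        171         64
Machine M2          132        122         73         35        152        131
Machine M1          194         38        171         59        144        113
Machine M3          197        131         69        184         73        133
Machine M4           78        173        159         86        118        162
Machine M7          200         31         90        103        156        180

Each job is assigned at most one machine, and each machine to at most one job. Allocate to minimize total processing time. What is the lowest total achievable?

Optimal: Iris→Machine M4 (78 min), Umbra→Machine M7 (31 min), Juno→Machine M6 (37 min), Summit→Machine M2 (35 min), Ridgeline→Machine M3 (73 min), Larkspur→Machine M1 (113 min) — total 78+31+37+35+73+113 = 367 min.
Min-entry greedy (repeatedly take the single cheapest remaining cell) gives 389 min, worse by 22.
Next-best assignment: Iris→Machine M4, Umbra→Machine M1, Juno→Machine M7, Summit→Machine M2, Ridgeline→Machine M3, Larkspur→Machine M6 = 378 min.
Every other assignment is strictly worse.

Minimum total: 367 min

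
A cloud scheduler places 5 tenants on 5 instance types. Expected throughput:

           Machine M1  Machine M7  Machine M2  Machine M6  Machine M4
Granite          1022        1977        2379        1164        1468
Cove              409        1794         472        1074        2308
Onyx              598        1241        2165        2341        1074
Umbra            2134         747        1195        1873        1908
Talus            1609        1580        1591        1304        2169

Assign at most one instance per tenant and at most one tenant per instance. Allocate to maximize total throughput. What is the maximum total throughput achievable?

Maximum total: 10817 ops/s

This is a one-to-one assignment (maximum-weight bipartite matching).
Optimal: Granite→Machine M2 (2379 ops/s), Cove→Machine M7 (1794 ops/s), Onyx→Machine M6 (2341 ops/s), Umbra→Machine M1 (2134 ops/s), Talus→Machine M4 (2169 ops/s) — total 2379+1794+2341+2134+2169 = 10817 ops/s.
Max-entry greedy (repeatedly take the single best remaining cell) gives 10742 ops/s, worse by 75.
Next-best assignment: Granite→Machine M2, Cove→Machine M4, Onyx→Machine M6, Umbra→Machine M1, Talus→Machine M7 = 10742 ops/s.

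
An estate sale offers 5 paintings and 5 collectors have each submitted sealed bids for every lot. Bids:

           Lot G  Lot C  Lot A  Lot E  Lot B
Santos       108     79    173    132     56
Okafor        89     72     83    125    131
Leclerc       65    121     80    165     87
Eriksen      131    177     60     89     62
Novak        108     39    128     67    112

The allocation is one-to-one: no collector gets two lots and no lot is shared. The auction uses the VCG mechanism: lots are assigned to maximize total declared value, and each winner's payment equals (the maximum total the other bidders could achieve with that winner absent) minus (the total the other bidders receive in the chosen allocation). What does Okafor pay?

Efficient allocation: Santos→Lot A ($173), Okafor→Lot B ($131), Leclerc→Lot E ($165), Eriksen→Lot C ($177), Novak→Lot G ($108); total welfare W = $754.
Okafor receives Lot B at value $131, so the others get W − 131 = $623.
Without Okafor: best allocation of the remaining 4 bidders over all 5 lots is Santos→Lot A ($173), Leclerc→Lot E ($165), Eriksen→Lot C ($177), Novak→Lot B ($112), total $627.
VCG payment = (others' best without Okafor) − (others' welfare with Okafor) = 627 − 623 = $4.

Okafor pays $4.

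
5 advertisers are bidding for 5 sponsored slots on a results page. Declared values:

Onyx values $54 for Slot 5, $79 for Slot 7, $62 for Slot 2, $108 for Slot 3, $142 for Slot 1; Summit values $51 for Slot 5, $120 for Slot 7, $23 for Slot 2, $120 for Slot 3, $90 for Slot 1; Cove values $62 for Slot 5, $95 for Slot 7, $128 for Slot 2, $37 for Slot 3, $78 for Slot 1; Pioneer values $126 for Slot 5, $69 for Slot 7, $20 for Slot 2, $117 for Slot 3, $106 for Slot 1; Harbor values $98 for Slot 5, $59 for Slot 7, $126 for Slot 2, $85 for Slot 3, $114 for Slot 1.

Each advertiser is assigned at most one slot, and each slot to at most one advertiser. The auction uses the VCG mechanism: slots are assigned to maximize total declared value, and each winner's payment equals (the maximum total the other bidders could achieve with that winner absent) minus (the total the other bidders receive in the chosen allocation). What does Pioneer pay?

Efficient allocation: Onyx→Slot 1 ($142), Summit→Slot 3 ($120), Cove→Slot 7 ($95), Pioneer→Slot 5 ($126), Harbor→Slot 2 ($126); total welfare W = $609.
Pioneer receives Slot 5 at value $126, so the others get W − 126 = $483.
Without Pioneer: best allocation of the remaining 4 bidders over all 5 slots is Onyx→Slot 1 ($142), Summit→Slot 7 ($120), Cove→Slot 2 ($128), Harbor→Slot 5 ($98), total $488.
VCG payment = (others' best without Pioneer) − (others' welfare with Pioneer) = 488 − 483 = $5.

Pioneer pays $5.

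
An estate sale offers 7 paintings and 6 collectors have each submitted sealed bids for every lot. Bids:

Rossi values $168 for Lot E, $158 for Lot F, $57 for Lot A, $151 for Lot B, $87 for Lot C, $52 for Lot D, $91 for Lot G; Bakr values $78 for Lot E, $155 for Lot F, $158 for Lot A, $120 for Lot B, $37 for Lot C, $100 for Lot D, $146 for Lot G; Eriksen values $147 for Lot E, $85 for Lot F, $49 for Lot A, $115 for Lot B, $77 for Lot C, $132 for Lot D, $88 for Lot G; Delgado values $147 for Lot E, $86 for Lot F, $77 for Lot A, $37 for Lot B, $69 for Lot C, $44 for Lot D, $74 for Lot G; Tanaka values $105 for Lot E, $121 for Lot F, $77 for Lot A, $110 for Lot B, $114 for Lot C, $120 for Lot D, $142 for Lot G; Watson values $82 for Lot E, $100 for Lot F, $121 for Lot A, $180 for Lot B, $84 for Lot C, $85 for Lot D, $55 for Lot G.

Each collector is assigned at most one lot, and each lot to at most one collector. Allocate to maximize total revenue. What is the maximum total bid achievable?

Maximum total: $917

Optimal: Rossi→Lot F ($158), Bakr→Lot A ($158), Eriksen→Lot D ($132), Delgado→Lot E ($147), Tanaka→Lot G ($142), Watson→Lot B ($180) — total 158+158+132+147+142+180 = $917.
Column-greedy (each lot in turn goes to its best remaining collector) gives $717, worse by 200.
Swapping Watson↔Tanaka (Watson→Lot G $55, Tanaka→Lot B $110) loses 157.
Every other assignment is strictly worse.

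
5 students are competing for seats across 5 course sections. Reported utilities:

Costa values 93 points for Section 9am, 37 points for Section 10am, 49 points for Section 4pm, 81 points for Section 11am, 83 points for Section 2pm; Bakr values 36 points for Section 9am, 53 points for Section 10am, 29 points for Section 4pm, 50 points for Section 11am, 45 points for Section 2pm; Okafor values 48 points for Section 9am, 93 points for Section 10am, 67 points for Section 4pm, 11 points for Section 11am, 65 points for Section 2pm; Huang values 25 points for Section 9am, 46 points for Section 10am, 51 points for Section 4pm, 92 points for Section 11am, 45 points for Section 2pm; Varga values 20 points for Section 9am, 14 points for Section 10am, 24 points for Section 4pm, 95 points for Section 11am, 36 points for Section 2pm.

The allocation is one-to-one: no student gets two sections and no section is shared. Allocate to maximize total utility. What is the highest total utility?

Optimal: Costa→Section 9am (93 points), Bakr→Section 2pm (45 points), Okafor→Section 10am (93 points), Huang→Section 4pm (51 points), Varga→Section 11am (95 points) — total 93+45+93+51+95 = 377 points.
Row-greedy (each student in turn takes its best remaining section) gives 341 points, worse by 36.
Next-best assignment: Costa→Section 2pm, Bakr→Section 9am, Okafor→Section 10am, Huang→Section 4pm, Varga→Section 11am = 358 points.

Max total: 377 points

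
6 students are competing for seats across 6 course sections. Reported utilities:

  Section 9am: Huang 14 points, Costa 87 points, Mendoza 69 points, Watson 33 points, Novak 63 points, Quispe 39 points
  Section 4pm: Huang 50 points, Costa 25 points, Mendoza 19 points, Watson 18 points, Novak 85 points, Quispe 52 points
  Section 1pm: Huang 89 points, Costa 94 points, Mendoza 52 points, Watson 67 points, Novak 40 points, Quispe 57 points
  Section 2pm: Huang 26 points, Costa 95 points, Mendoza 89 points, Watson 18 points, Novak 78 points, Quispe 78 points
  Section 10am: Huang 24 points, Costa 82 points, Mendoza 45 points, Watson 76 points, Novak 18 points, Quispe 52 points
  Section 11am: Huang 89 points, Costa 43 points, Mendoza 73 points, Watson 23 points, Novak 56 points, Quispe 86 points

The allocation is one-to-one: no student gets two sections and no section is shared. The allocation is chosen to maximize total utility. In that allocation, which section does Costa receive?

Costa receives Section 9am.

This is the linear assignment problem.
Optimal: Huang→Section 1pm (89 points), Costa→Section 9am (87 points), Mendoza→Section 2pm (89 points), Watson→Section 10am (76 points), Novak→Section 4pm (85 points), Quispe→Section 11am (86 points) — total 89+87+89+76+85+86 = 512 points.
Row-greedy (each student in turn takes its best remaining section) gives 457 points, worse by 55.
Checked against all permutations: 512 points is optimal.
Costa's own top section is Section 2pm (95 points), but forcing Costa→Section 2pm and reassigning the rest optimally gives only 500 points — worse by 12.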